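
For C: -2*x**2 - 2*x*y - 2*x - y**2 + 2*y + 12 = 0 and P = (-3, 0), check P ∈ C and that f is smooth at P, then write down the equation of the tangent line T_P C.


Tangent line at P: 10*x + 8*y + 30 = 0.

Step 1: f(-3, 0) = 0, so P lies on C.
Step 2: partial derivatives
  f_x(x, y) = -4*x - 2*y - 2, f_y(x, y) = -2*x - 2*y + 2.
  f_x(P) = 10, f_y(P) = 8 (gradient nonzero, so P is smooth).
Step 3: tangent line at P: 10·(x − -3) + 8·(y − 0) = 0.
Expanding: 10*x + 8*y + 30 = 0.


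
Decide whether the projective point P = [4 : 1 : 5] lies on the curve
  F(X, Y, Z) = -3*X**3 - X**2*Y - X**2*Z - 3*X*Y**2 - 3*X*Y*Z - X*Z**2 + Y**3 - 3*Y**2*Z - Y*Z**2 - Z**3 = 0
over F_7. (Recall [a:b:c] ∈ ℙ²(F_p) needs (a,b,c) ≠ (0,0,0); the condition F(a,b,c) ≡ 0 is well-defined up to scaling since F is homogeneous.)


F(4,1,5) ≡ 6 (mod 7); P is NOT on the curve.

Evaluate F(4, 1, 5) term-by-term (mod 7).
  -3*X**3 ↦ -3·64·1·1 = -192
  -X**2*Y ↦ -1·16·1·1 = -16
  -X**2*Z ↦ -1·16·1·5 = -80
  -3*X*Y**2 ↦ -3·4·1·1 = -12
  -3*X*Y*Z ↦ -3·4·1·5 = -60
  -X*Z**2 ↦ -1·4·1·25 = -100
  Y**3 ↦ 1·1·1·1 = 1
  -3*Y**2*Z ↦ -3·1·1·5 = -15
  -Y*Z**2 ↦ -1·1·1·25 = -25
  -Z**3 ↦ -1·1·1·125 = -125
Sum: F(4, 1, 5) = (-192) + (-16) + (-80) + (-12) + (-60) + (-100) + (1) + (-15) + (-25) + (-125) = -624.
Reducing mod 7: -624 ≡ 6 (mod 7).
Since F(a, b, c) ≡ 6 ≠ 0 (mod 7), P does NOT lie on the curve.


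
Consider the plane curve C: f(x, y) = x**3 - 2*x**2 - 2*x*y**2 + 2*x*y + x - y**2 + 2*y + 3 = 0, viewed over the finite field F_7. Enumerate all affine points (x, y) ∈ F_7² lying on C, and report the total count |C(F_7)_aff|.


Affine F_7-points: {(0, 3), (0, 6), (3, 6), (5, 1), (5, 2), (6, 1), (6, 6)}; count = 7.

For each of the 49 pairs (x, y) ∈ F_7², evaluate f(x, y) mod 7. Record the zeros.
  x = 0: [0↦3, 1↦4, 2↦3, 3↦0, 4↦2, 5↦2, 6↦0]  zeros at y ∈ {3, 6}
  x = 1: [0↦3, 1↦4, 2↦6, 3↦2, 4↦6, 5↦4, 6↦3]  zeros at y ∈ ∅
  x = 2: [0↦5, 1↦6, 2↦4, 3↦6, 4↦5, 5↦1, 6↦1]  zeros at y ∈ ∅
  x = 3: [0↦1, 1↦2, 2↦3, 3↦4, 4↦5, 5↦6, 6↦0]  zeros at y ∈ {6}
  x = 4: [0↦4, 1↦5, 2↦2, 3↦2, 4↦5, 5↦4, 6↦6]  zeros at y ∈ ∅
  x = 5: [0↦6, 1↦0, 2↦0, 3↦6, 4↦4, 5↦1, 6↦4]  zeros at y ∈ {1, 2}
  x = 6: [0↦6, 1↦0, 2↦3, 3↦1, 4↦1, 5↦3, 6↦0]  zeros at y ∈ {1, 6}
Collecting zeros: affine points = {(0, 3), (0, 6), (3, 6), (5, 1), (5, 2), (6, 1), (6, 6)}.
Total count |C(F_7)_aff| = 7.


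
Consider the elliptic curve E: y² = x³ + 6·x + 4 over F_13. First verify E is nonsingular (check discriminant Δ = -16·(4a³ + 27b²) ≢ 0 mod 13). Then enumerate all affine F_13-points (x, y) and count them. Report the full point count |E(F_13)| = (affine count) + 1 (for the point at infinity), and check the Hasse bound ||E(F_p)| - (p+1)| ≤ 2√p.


Affine points = {(0, 2), (0, 11), (3, 6), (3, 7), (4, 1), (4, 12), (5, 4), (5, 9), (6, 3), (6, 10), (7, 5), (7, 8), (11, 6), (11, 7), (12, 6), (12, 7)}; affine count = 16; |E(F_13)| = 17.

Discriminant check: Δ ∝ 4a³ + 27b² = 4·6³ + 27·4² = 4·216 + 27·16 ≡ 9 (mod 13). Nonzero ⇒ E is nonsingular.
For each x ∈ F_13, compute rhs = x³ + 6·x + 4 mod 13, then count y ∈ F_13 with y² ≡ rhs.
  x = 0: rhs = 4, matching y values: 2, 11 (2 points).
  x = 1: rhs = 11, matching y values: none (0 points).
  x = 2: rhs = 11, matching y values: none (0 points).
  x = 3: rhs = 10, matching y values: 6, 7 (2 points).
  x = 4: rhs = 1, matching y values: 1, 12 (2 points).
  x = 5: rhs = 3, matching y values: 4, 9 (2 points).
  x = 6: rhs = 9, matching y values: 3, 10 (2 points).
  x = 7: rhs = 12, matching y values: 5, 8 (2 points).
  x = 8: rhs = 5, matching y values: none (0 points).
  x = 9: rhs = 7, matching y values: none (0 points).
  x = 10: rhs = 11, matching y values: none (0 points).
  x = 11: rhs = 10, matching y values: 6, 7 (2 points).
  x = 12: rhs = 10, matching y values: 6, 7 (2 points).
Total affine count: 16.
Full point count |E(F_13)| = 16 + 1 = 17.
Hasse bound: |17 − (13+1)| = |3| = 3 ≤ 2√13 ≈ 7.2111 ✓.


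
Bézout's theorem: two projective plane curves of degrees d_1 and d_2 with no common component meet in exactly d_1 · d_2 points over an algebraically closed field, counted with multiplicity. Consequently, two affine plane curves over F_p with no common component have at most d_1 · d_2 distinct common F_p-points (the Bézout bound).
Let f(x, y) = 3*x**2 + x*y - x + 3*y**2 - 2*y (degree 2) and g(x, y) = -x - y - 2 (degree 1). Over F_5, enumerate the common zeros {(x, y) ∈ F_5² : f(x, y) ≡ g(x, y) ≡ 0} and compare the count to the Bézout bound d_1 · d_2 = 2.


Common zeros: {(4, 4)}; count = 1; Bézout bound = 2.

deg(f) = 2, deg(g) = 1, so Bézout bound = 2.
Scan x ∈ F_5. For each x, list the y ∈ F_5 with f(x, y) ≡ 0 and those with g(x, y) ≡ 0 (mod 5); the common zeros in that column are the intersection.
  x = 0: f ≡ 0 at y ∈ {0, 4}; g ≡ 0 at y ∈ {3}; common: ∅.
  x = 1: f ≡ 0 at y ∈ ∅; g ≡ 0 at y ∈ {2}; common: ∅.
  x = 2: f ≡ 0 at y ∈ {0}; g ≡ 0 at y ∈ {1}; common: ∅.
  x = 3: f ≡ 0 at y ∈ ∅; g ≡ 0 at y ∈ {0}; common: ∅.
  x = 4: f ≡ 0 at y ∈ {2, 4}; g ≡ 0 at y ∈ {4}; common: {4}.
Collecting: common zeros = {(4, 4)}, so the count is 1.
Comparison with the Bézout bound: 1 ≤ 2 = deg(f)·deg(g), as expected for curves with no common component (the affine F_5-count falls short of the bound because intersections may lie at infinity, over extension fields, or carry multiplicity).


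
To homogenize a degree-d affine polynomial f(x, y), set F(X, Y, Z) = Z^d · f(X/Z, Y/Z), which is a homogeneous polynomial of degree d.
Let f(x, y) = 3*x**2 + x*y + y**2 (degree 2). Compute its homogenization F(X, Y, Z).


F(X, Y, Z) = 3*X**2 + X*Y + Y**2

deg(f) = 2.
Substitute x = X/Z, y = Y/Z into f, then multiply by Z^2.
  monomial 3·x^2·y^0 ↦ 3·X^2·Y^0·Z^0.
  monomial 1·x^1·y^1 ↦ 1·X^1·Y^1·Z^0.
  monomial 1·x^0·y^2 ↦ 1·X^0·Y^2·Z^0.
Collecting: F(X, Y, Z) = 3*X**2 + X*Y + Y**2.


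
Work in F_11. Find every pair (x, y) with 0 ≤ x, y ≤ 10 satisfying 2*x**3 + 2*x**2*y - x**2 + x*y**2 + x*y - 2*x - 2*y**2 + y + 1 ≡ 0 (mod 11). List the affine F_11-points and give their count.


Affine F_11-points: {(0, 1), (0, 5), (1, 0), (1, 4), (3, 2), (3, 9), (4, 2), (4, 7), (5, 1), (5, 6), (6, 0), (6, 5), (8, 2), (8, 10), (10, 0), (10, 8)}; count = 16.

For each of the 121 pairs (x, y) ∈ F_11², evaluate f(x, y) mod 11. Record the zeros.
  x = 0: [0↦1, 1↦0, 2↦6, 3↦8, 4↦6, 5↦0, 6↦1, 7↦9, 8↦2, 9↦2, 10↦9]  zeros at y ∈ {1, 5}
  x = 1: [0↦0, 1↦3, 2↦4, 3↦3, 4↦0, 5↦6, 6↦10, 7↦1, 8↦1, 9↦10, 10↦6]  zeros at y ∈ {0, 4}
  x = 2: [0↦9, 1↦9, 2↦9, 3↦9, 4↦9, 5↦9, 6↦9, 7↦9, 8↦9, 9↦9, 10↦9]  zeros at y ∈ ∅
  x = 3: [0↦7, 1↦8, 2↦0, 3↦5, 4↦1, 5↦10, 6↦10, 7↦1, 8↦5, 9↦0, 10↦8]  zeros at y ∈ {2, 9}
  x = 4: [0↦6, 1↦1, 2↦0, 3↦3, 4↦10, 5↦10, 6↦3, 7↦0, 8↦1, 9↦6, 10↦4]  zeros at y ∈ {2, 7}
  x = 5: [0↦7, 1↦0, 2↦10, 3↦4, 4↦4, 5↦10, 6↦0, 7↦7, 8↦9, 9↦6, 10↦9]  zeros at y ∈ {1, 6}
  x = 6: [0↦0, 1↦6, 2↦9, 3↦9, 4↦6, 5↦0, 6↦2, 7↦1, 8↦8, 9↦1, 10↦2]  zeros at y ∈ {0, 5}
  x = 7: [0↦8, 1↦9, 2↦9, 3↦8, 4↦6, 5↦3, 6↦10, 7↦5, 8↦10, 9↦3, 10↦6]  zeros at y ∈ ∅
  x = 8: [0↦10, 1↦10, 2↦0, 3↦2, 4↦5, 5↦9, 6↦3, 7↦9, 8↦5, 9↦2, 10↦0]  zeros at y ∈ {2, 10}
  x = 9: [0↦7, 1↦10, 2↦5, 3↦3, 4↦4, 5↦8, 6↦4, 7↦3, 8↦5, 9↦10, 10↦7]  zeros at y ∈ ∅
  x = 10: [0↦0, 1↦10, 2↦3, 3↦1, 4↦4, 5↦1, 6↦3, 7↦10, 8↦0, 9↦6, 10↦6]  zeros at y ∈ {0, 8}
Collecting zeros: affine points = {(0, 1), (0, 5), (1, 0), (1, 4), (3, 2), (3, 9), (4, 2), (4, 7), (5, 1), (5, 6), (6, 0), (6, 5), (8, 2), (8, 10), (10, 0), (10, 8)}.
Total count |C(F_11)_aff| = 16.


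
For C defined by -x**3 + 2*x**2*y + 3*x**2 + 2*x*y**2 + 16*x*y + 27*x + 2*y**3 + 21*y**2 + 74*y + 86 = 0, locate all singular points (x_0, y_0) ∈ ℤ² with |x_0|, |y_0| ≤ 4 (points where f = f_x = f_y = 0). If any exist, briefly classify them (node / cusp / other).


Singular points: {(-1, -3)}; classification: cusp.

Compute partial derivatives:
  f_x = -3*x**2 + 4*x*y + 6*x + 2*y**2 + 16*y + 27.
  f_y = 2*x**2 + 4*x*y + 16*x + 6*y**2 + 42*y + 74.
Scan x_0 ∈ {−4, ..., 4}. For each x_0, f_y(x_0, y) is a polynomial in y; find its integer roots y ∈ {−4, ..., 4}, then test f_x and f at those candidates.
  x = -4: f_y(-4, y) = 6*y**2 + 26*y + 42; no integer root y with |y| ≤ 4.
  x = -3: f_y(-3, y) = 6*y**2 + 30*y + 44; no integer root y with |y| ≤ 4.
  x = -2: f_y(-2, y) = 6*y**2 + 34*y + 50; no integer root y with |y| ≤ 4.
  x = -1: f_y(-1, y) = 6*y**2 + 38*y + 60; vanishes at y ∈ {-3}. (-1, -3): f_x = 0, f = 0 — SINGULAR.
  x = 0: f_y(0, y) = 6*y**2 + 42*y + 74; no integer root y with |y| ≤ 4.
  x = 1: f_y(1, y) = 6*y**2 + 46*y + 92; no integer root y with |y| ≤ 4.
  x = 2: f_y(2, y) = 6*y**2 + 50*y + 114; no integer root y with |y| ≤ 4.
  x = 3: f_y(3, y) = 6*y**2 + 54*y + 140; no integer root y with |y| ≤ 4.
  x = 4: f_y(4, y) = 6*y**2 + 58*y + 170; no integer root y with |y| ≤ 4.
Only singular point on the grid: (-1, -3).
Classify: substitute x = -1 + u, y = -3 + v and expand: f = -u**3 + 2*u**2*v + 2*u*v**2 + 2*v**3 + v**2.
No constant or linear terms (consistent with a singular point). Quadratic part: v**2. Cubic part: -u**3 + 2*u**2*v + 2*u*v**2 + 2*v**3.
The quadratic part v**2 is a perfect square, so there is a single (double) tangent line v = 0, i.e. y = -3. Restricting the cubic part to that line (v = 0) leaves -u**3 ≠ 0, so f is not divisible by v and the branch is v² ≈ u**3 to lowest order — this is a cusp.
Classification: cusp.


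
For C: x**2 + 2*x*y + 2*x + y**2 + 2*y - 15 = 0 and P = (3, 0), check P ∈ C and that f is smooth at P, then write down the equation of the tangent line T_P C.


Tangent line at P: 8*x + 8*y - 24 = 0.

Step 1: f(3, 0) = 0, so P lies on C.
Step 2: partial derivatives
  f_x(x, y) = 2*x + 2*y + 2, f_y(x, y) = 2*x + 2*y + 2.
  f_x(P) = 8, f_y(P) = 8 (gradient nonzero, so P is smooth).
Step 3: tangent line at P: 8·(x − 3) + 8·(y − 0) = 0.
Expanding: 8*x + 8*y - 24 = 0.


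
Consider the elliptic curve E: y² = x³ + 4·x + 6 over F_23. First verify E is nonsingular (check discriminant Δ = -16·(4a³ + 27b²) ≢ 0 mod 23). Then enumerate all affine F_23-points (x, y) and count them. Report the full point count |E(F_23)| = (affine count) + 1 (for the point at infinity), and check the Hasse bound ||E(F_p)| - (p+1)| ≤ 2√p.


Affine points = {(0, 11), (0, 12), (5, 6), (5, 17), (6, 4), (6, 19), (7, 3), (7, 20), (9, 9), (9, 14), (11, 1), (11, 22), (13, 1), (13, 22), (14, 0), (16, 7), (16, 16), (19, 8), (19, 15), (20, 6), (20, 17), (21, 6), (21, 17), (22, 1), (22, 22)}; affine count = 25; |E(F_23)| = 26.

Discriminant check: Δ ∝ 4a³ + 27b² = 4·4³ + 27·6² = 4·64 + 27·36 ≡ 9 (mod 23). Nonzero ⇒ E is nonsingular.
For each x ∈ F_23, compute rhs = x³ + 4·x + 6 mod 23, then count y ∈ F_23 with y² ≡ rhs.
  x = 0: rhs = 6, matching y values: 11, 12 (2 points).
  x = 1: rhs = 11, matching y values: none (0 points).
  x = 2: rhs = 22, matching y values: none (0 points).
  x = 3: rhs = 22, matching y values: none (0 points).
  x = 4: rhs = 17, matching y values: none (0 points).
  x = 5: rhs = 13, matching y values: 6, 17 (2 points).
  x = 6: rhs = 16, matching y values: 4, 19 (2 points).
  x = 7: rhs = 9, matching y values: 3, 20 (2 points).
  x = 8: rhs = 21, matching y values: none (0 points).
  x = 9: rhs = 12, matching y values: 9, 14 (2 points).
  x = 10: rhs = 11, matching y values: none (0 points).
  x = 11: rhs = 1, matching y values: 1, 22 (2 points).
  x = 12: rhs = 11, matching y values: none (0 points).
  x = 13: rhs = 1, matching y values: 1, 22 (2 points).
  x = 14: rhs = 0, matching y values: 0 (1 points).
  x = 15: rhs = 14, matching y values: none (0 points).
  x = 16: rhs = 3, matching y values: 7, 16 (2 points).
  x = 17: rhs = 19, matching y values: none (0 points).
  x = 18: rhs = 22, matching y values: none (0 points).
  x = 19: rhs = 18, matching y values: 8, 15 (2 points).
  x = 20: rhs = 13, matching y values: 6, 17 (2 points).
  x = 21: rhs = 13, matching y values: 6, 17 (2 points).
  x = 22: rhs = 1, matching y values: 1, 22 (2 points).
Total affine count: 25.
Full point count |E(F_23)| = 25 + 1 = 26.
Hasse bound: |26 − (23+1)| = |2| = 2 ≤ 2√23 ≈ 9.5917 ✓.


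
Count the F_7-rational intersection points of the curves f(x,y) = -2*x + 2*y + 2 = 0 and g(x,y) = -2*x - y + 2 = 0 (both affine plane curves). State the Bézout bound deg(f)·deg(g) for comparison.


Common zeros: {(1, 0)}; count = 1; Bézout bound = 1.

deg(f) = 1, deg(g) = 1, so Bézout bound = 1.
Scan x ∈ F_7. For each x, list the y ∈ F_7 with f(x, y) ≡ 0 and those with g(x, y) ≡ 0 (mod 7); the common zeros in that column are the intersection.
  x = 0: f ≡ 0 at y ∈ {6}; g ≡ 0 at y ∈ {2}; common: ∅.
  x = 1: f ≡ 0 at y ∈ {0}; g ≡ 0 at y ∈ {0}; common: {0}.
  x = 2: f ≡ 0 at y ∈ {1}; g ≡ 0 at y ∈ {5}; common: ∅.
  x = 3: f ≡ 0 at y ∈ {2}; g ≡ 0 at y ∈ {3}; common: ∅.
  x = 4: f ≡ 0 at y ∈ {3}; g ≡ 0 at y ∈ {1}; common: ∅.
  x = 5: f ≡ 0 at y ∈ {4}; g ≡ 0 at y ∈ {6}; common: ∅.
  x = 6: f ≡ 0 at y ∈ {5}; g ≡ 0 at y ∈ {4}; common: ∅.
Collecting: common zeros = {(1, 0)}, so the count is 1.
Comparison with the Bézout bound: 1 ≤ 1 = deg(f)·deg(g), as expected for curves with no common component (the bound is attained).


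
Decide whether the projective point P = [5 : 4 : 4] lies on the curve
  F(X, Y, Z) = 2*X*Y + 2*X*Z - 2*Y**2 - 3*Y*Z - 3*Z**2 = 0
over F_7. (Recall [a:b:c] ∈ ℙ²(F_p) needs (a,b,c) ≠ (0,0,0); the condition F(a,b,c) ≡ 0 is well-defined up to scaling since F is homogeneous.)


F(5,4,4) ≡ 1 (mod 7); P is NOT on the curve.

Evaluate F(5, 4, 4) term-by-term (mod 7).
  2*X*Y ↦ 2·5·4·1 = 40
  2*X*Z ↦ 2·5·1·4 = 40
  -2*Y**2 ↦ -2·1·16·1 = -32
  -3*Y*Z ↦ -3·1·4·4 = -48
  -3*Z**2 ↦ -3·1·1·16 = -48
Sum: F(5, 4, 4) = (40) + (40) + (-32) + (-48) + (-48) = -48.
Reducing mod 7: -48 ≡ 1 (mod 7).
Since F(a, b, c) ≡ 1 ≠ 0 (mod 7), P does NOT lie on the curve.


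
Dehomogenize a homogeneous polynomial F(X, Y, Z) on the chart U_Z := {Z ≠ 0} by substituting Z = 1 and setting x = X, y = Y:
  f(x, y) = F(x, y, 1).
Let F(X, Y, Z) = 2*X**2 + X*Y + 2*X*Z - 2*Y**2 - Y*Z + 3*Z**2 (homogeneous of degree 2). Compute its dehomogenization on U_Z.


f(x, y) = 2*x**2 + x*y + 2*x - 2*y**2 - y + 3

On U_Z we set Z = 1. Each monomial c·X^i·Y^j·Z^k in F becomes c·x^i·y^j·1^k = c·x^i·y^j.
Substituting Z = 1: F(X, Y, 1) = 2*x**2 + x*y + 2*x - 2*y**2 - y + 3.
Note: deg(f) ≤ deg(F) = 2; strict inequality happens when F is divisible by Z (lost terms).


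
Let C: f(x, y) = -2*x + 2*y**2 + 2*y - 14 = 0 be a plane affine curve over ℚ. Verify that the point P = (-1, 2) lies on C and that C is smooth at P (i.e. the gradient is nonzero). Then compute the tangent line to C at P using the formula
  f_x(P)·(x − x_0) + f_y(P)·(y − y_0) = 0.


Tangent line at P: -2*x + 10*y - 22 = 0.

Step 1: f(-1, 2) = 0, so P lies on C.
Step 2: partial derivatives
  f_x(x, y) = -2, f_y(x, y) = 4*y + 2.
  f_x(P) = -2, f_y(P) = 10 (gradient nonzero, so P is smooth).
Step 3: tangent line at P: -2·(x − -1) + 10·(y − 2) = 0.
Expanding: -2*x + 10*y - 22 = 0.


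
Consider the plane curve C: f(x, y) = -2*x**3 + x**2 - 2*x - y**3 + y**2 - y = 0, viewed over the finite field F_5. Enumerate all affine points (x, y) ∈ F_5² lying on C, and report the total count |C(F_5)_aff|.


Affine F_5-points: {(0, 0), (1, 4), (4, 0)}; count = 3.

For each of the 25 pairs (x, y) ∈ F_5², evaluate f(x, y) mod 5. Record the zeros.
  x = 0: [0↦0, 1↦4, 2↦4, 3↦4, 4↦3]  zeros at y ∈ {0}
  x = 1: [0↦2, 1↦1, 2↦1, 3↦1, 4↦0]  zeros at y ∈ {4}
  x = 2: [0↦4, 1↦3, 2↦3, 3↦3, 4↦2]  zeros at y ∈ ∅
  x = 3: [0↦4, 1↦3, 2↦3, 3↦3, 4↦2]  zeros at y ∈ ∅
  x = 4: [0↦0, 1↦4, 2↦4, 3↦4, 4↦3]  zeros at y ∈ {0}
Collecting zeros: affine points = {(0, 0), (1, 4), (4, 0)}.
Total count |C(F_5)_aff| = 3.


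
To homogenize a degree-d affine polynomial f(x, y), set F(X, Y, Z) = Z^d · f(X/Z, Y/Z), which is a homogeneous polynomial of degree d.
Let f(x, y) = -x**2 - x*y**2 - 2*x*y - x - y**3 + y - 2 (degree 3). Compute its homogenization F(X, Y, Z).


F(X, Y, Z) = -X**2*Z - X*Y**2 - 2*X*Y*Z - X*Z**2 - Y**3 + Y*Z**2 - 2*Z**3

deg(f) = 3.
Substitute x = X/Z, y = Y/Z into f, then multiply by Z^3.
  monomial -1·x^2·y^0 ↦ -1·X^2·Y^0·Z^1.
  monomial -1·x^1·y^2 ↦ -1·X^1·Y^2·Z^0.
  monomial -2·x^1·y^1 ↦ -2·X^1·Y^1·Z^1.
  monomial -1·x^1·y^0 ↦ -1·X^1·Y^0·Z^2.
  monomial -1·x^0·y^3 ↦ -1·X^0·Y^3·Z^0.
  monomial 1·x^0·y^1 ↦ 1·X^0·Y^1·Z^2.
  monomial -2·x^0·y^0 ↦ -2·X^0·Y^0·Z^3.
Collecting: F(X, Y, Z) = -X**2*Z - X*Y**2 - 2*X*Y*Z - X*Z**2 - Y**3 + Y*Z**2 - 2*Z**3.


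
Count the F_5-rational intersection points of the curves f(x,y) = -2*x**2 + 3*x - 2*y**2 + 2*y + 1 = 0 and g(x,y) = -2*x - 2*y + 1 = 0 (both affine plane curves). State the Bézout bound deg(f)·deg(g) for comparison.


Common zeros: ∅; count = 0; Bézout bound = 2.

deg(f) = 2, deg(g) = 1, so Bézout bound = 2.
Scan x ∈ F_5. For each x, list the y ∈ F_5 with f(x, y) ≡ 0 and those with g(x, y) ≡ 0 (mod 5); the common zeros in that column are the intersection.
  x = 0: f ≡ 0 at y ∈ ∅; g ≡ 0 at y ∈ {3}; common: ∅.
  x = 1: f ≡ 0 at y ∈ {3}; g ≡ 0 at y ∈ {2}; common: ∅.
  x = 2: f ≡ 0 at y ∈ {2, 4}; g ≡ 0 at y ∈ {1}; common: ∅.
  x = 3: f ≡ 0 at y ∈ {3}; g ≡ 0 at y ∈ {0}; common: ∅.
  x = 4: f ≡ 0 at y ∈ ∅; g ≡ 0 at y ∈ {4}; common: ∅.
Collecting: common zeros = ∅, so the count is 0.
Comparison with the Bézout bound: 0 ≤ 2 = deg(f)·deg(g), as expected for curves with no common component (the affine F_5-count falls short of the bound because intersections may lie at infinity, over extension fields, or carry multiplicity).


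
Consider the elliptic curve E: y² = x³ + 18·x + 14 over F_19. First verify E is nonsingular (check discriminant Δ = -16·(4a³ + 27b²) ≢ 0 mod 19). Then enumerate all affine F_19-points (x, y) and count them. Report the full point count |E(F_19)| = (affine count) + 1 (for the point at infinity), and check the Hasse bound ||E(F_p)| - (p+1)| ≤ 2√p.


Affine points = {(2, 1), (2, 18), (3, 0), (4, 6), (4, 13), (5, 1), (5, 18), (8, 9), (8, 10), (10, 4), (10, 15), (11, 2), (11, 17), (12, 1), (12, 18), (15, 7), (15, 12), (16, 3), (16, 16)}; affine count = 19; |E(F_19)| = 20.

Discriminant check: Δ ∝ 4a³ + 27b² = 4·18³ + 27·14² = 4·5832 + 27·196 ≡ 6 (mod 19). Nonzero ⇒ E is nonsingular.
For each x ∈ F_19, compute rhs = x³ + 18·x + 14 mod 19, then count y ∈ F_19 with y² ≡ rhs.
  x = 0: rhs = 14, matching y values: none (0 points).
  x = 1: rhs = 14, matching y values: none (0 points).
  x = 2: rhs = 1, matching y values: 1, 18 (2 points).
  x = 3: rhs = 0, matching y values: 0 (1 points).
  x = 4: rhs = 17, matching y values: 6, 13 (2 points).
  x = 5: rhs = 1, matching y values: 1, 18 (2 points).
  x = 6: rhs = 15, matching y values: none (0 points).
  x = 7: rhs = 8, matching y values: none (0 points).
  x = 8: rhs = 5, matching y values: 9, 10 (2 points).
  x = 9: rhs = 12, matching y values: none (0 points).
  x = 10: rhs = 16, matching y values: 4, 15 (2 points).
  x = 11: rhs = 4, matching y values: 2, 17 (2 points).
  x = 12: rhs = 1, matching y values: 1, 18 (2 points).
  x = 13: rhs = 13, matching y values: none (0 points).
  x = 14: rhs = 8, matching y values: none (0 points).
  x = 15: rhs = 11, matching y values: 7, 12 (2 points).
  x = 16: rhs = 9, matching y values: 3, 16 (2 points).
  x = 17: rhs = 8, matching y values: none (0 points).
  x = 18: rhs = 14, matching y values: none (0 points).
Total affine count: 19.
Full point count |E(F_19)| = 19 + 1 = 20.
Hasse bound: |20 − (19+1)| = |0| = 0 ≤ 2√19 ≈ 8.7178 ✓.


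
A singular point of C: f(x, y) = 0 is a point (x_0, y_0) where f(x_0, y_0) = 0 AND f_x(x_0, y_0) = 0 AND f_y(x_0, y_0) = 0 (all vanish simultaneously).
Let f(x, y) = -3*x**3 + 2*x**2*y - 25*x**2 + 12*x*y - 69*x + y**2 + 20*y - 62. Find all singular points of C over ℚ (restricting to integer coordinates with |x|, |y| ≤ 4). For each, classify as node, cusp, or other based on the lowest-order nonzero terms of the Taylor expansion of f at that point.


Singular points: {(-3, -1)}; classification: cusp.

Compute partial derivatives:
  f_x = -9*x**2 + 4*x*y - 50*x + 12*y - 69.
  f_y = 2*x**2 + 12*x + 2*y + 20.
Scan x_0 ∈ {−4, ..., 4}. For each x_0, f_y(x_0, y) is a polynomial in y; find its integer roots y ∈ {−4, ..., 4}, then test f_x and f at those candidates.
  x = -4: f_y(-4, y) = 2*y + 4; vanishes at y ∈ {-2}. (-4, -2): f_x = -5 ≠ 0.
  x = -3: f_y(-3, y) = 2*y + 2; vanishes at y ∈ {-1}. (-3, -1): f_x = 0, f = 0 — SINGULAR.
  x = -2: f_y(-2, y) = 2*y + 4; vanishes at y ∈ {-2}. (-2, -2): f_x = -13 ≠ 0.
  x = -1: f_y(-1, y) = 2*y + 10; no integer root y with |y| ≤ 4.
  x = 0: f_y(0, y) = 2*y + 20; no integer root y with |y| ≤ 4.
  x = 1: f_y(1, y) = 2*y + 34; no integer root y with |y| ≤ 4.
  x = 2: f_y(2, y) = 2*y + 52; no integer root y with |y| ≤ 4.
  x = 3: f_y(3, y) = 2*y + 74; no integer root y with |y| ≤ 4.
  x = 4: f_y(4, y) = 2*y + 100; no integer root y with |y| ≤ 4.
Only singular point on the grid: (-3, -1).
Classify: substitute x = -3 + u, y = -1 + v and expand: f = -3*u**3 + 2*u**2*v + v**2.
No constant or linear terms (consistent with a singular point). Quadratic part: v**2. Cubic part: -3*u**3 + 2*u**2*v.
The quadratic part v**2 is a perfect square, so there is a single (double) tangent line v = 0, i.e. y = -1. Restricting the cubic part to that line (v = 0) leaves -3*u**3 ≠ 0, so f is not divisible by v and the branch is v² ≈ 3*u**3 to lowest order — this is a cusp.
Classification: cusp.


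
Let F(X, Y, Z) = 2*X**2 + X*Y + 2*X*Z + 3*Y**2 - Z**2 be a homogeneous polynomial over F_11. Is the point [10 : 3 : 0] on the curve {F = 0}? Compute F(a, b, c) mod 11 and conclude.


F(10,3,0) ≡ 4 (mod 11); P is NOT on the curve.

Evaluate F(10, 3, 0) term-by-term (mod 11).
  2*X**2 ↦ 2·100·1·1 = 200
  X*Y ↦ 1·10·3·1 = 30
  2*X*Z ↦ 2·10·1·0 = 0
  3*Y**2 ↦ 3·1·9·1 = 27
  -Z**2 ↦ -1·1·1·0 = 0
Sum: F(10, 3, 0) = (200) + (30) + (0) + (27) + (0) = 257.
Reducing mod 11: 257 ≡ 4 (mod 11).
Since F(a, b, c) ≡ 4 ≠ 0 (mod 11), P does NOT lie on the curve.


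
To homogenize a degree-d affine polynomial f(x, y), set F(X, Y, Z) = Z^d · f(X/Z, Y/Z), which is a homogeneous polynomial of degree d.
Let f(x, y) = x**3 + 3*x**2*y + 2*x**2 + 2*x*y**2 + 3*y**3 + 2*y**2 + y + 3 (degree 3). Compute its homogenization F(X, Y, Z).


F(X, Y, Z) = X**3 + 3*X**2*Y + 2*X**2*Z + 2*X*Y**2 + 3*Y**3 + 2*Y**2*Z + Y*Z**2 + 3*Z**3

deg(f) = 3.
Substitute x = X/Z, y = Y/Z into f, then multiply by Z^3.
  monomial 1·x^3·y^0 ↦ 1·X^3·Y^0·Z^0.
  monomial 3·x^2·y^1 ↦ 3·X^2·Y^1·Z^0.
  monomial 2·x^2·y^0 ↦ 2·X^2·Y^0·Z^1.
  monomial 2·x^1·y^2 ↦ 2·X^1·Y^2·Z^0.
  monomial 3·x^0·y^3 ↦ 3·X^0·Y^3·Z^0.
  monomial 2·x^0·y^2 ↦ 2·X^0·Y^2·Z^1.
  monomial 1·x^0·y^1 ↦ 1·X^0·Y^1·Z^2.
  monomial 3·x^0·y^0 ↦ 3·X^0·Y^0·Z^3.
Collecting: F(X, Y, Z) = X**3 + 3*X**2*Y + 2*X**2*Z + 2*X*Y**2 + 3*Y**3 + 2*Y**2*Z + Y*Z**2 + 3*Z**3.


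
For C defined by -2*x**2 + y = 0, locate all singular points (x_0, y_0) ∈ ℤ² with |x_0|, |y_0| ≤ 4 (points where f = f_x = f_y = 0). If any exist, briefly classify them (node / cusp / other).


No singular points in the scanned grid; C is smooth there.

Compute partial derivatives:
  f_x = -4*x.
  f_y = 1.
f_y = 1 is a nonzero constant, so f_y never vanishes: no point (x, y) can satisfy f = f_x = f_y = 0. In particular no (x, y) ∈ {−4, ..., 4}² is singular; the curve is smooth.


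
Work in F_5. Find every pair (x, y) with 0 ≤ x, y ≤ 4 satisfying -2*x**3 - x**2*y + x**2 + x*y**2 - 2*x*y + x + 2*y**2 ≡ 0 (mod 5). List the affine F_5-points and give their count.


Affine F_5-points: {(0, 0), (1, 0), (1, 1), (2, 0), (2, 2)}; count = 5.

For each of the 25 pairs (x, y) ∈ F_5², evaluate f(x, y) mod 5. Record the zeros.
  x = 0: [0↦0, 1↦2, 2↦3, 3↦3, 4↦2]  zeros at y ∈ {0}
  x = 1: [0↦0, 1↦0, 2↦1, 3↦3, 4↦1]  zeros at y ∈ {0, 1}
  x = 2: [0↦0, 1↦1, 2↦0, 3↦2, 4↦2]  zeros at y ∈ {0, 2}
  x = 3: [0↦3, 1↦3, 2↦3, 3↦3, 4↦3]  zeros at y ∈ ∅
  x = 4: [0↦2, 1↦4, 2↦3, 3↦4, 4↦2]  zeros at y ∈ ∅
Collecting zeros: affine points = {(0, 0), (1, 0), (1, 1), (2, 0), (2, 2)}.
Total count |C(F_5)_aff| = 5.


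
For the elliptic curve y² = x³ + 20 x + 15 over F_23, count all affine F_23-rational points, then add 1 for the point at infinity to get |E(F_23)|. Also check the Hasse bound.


Affine points = {(1, 6), (1, 17), (6, 11), (6, 12), (9, 2), (9, 21), (11, 5), (11, 18), (14, 7), (14, 16), (17, 1), (17, 22), (19, 3), (19, 20), (21, 6), (21, 17)}; affine count = 16; |E(F_23)| = 17.

Discriminant check: Δ ∝ 4a³ + 27b² = 4·20³ + 27·15² = 4·8000 + 27·225 ≡ 10 (mod 23). Nonzero ⇒ E is nonsingular.
For each x ∈ F_23, compute rhs = x³ + 20·x + 15 mod 23, then count y ∈ F_23 with y² ≡ rhs.
  x = 0: rhs = 15, matching y values: none (0 points).
  x = 1: rhs = 13, matching y values: 6, 17 (2 points).
  x = 2: rhs = 17, matching y values: none (0 points).
  x = 3: rhs = 10, matching y values: none (0 points).
  x = 4: rhs = 21, matching y values: none (0 points).
  x = 5: rhs = 10, matching y values: none (0 points).
  x = 6: rhs = 6, matching y values: 11, 12 (2 points).
  x = 7: rhs = 15, matching y values: none (0 points).
  x = 8: rhs = 20, matching y values: none (0 points).
  x = 9: rhs = 4, matching y values: 2, 21 (2 points).
  x = 10: rhs = 19, matching y values: none (0 points).
  x = 11: rhs = 2, matching y values: 5, 18 (2 points).
  x = 12: rhs = 5, matching y values: none (0 points).
  x = 13: rhs = 11, matching y values: none (0 points).
  x = 14: rhs = 3, matching y values: 7, 16 (2 points).
  x = 15: rhs = 10, matching y values: none (0 points).
  x = 16: rhs = 15, matching y values: none (0 points).
  x = 17: rhs = 1, matching y values: 1, 22 (2 points).
  x = 18: rhs = 20, matching y values: none (0 points).
  x = 19: rhs = 9, matching y values: 3, 20 (2 points).
  x = 20: rhs = 20, matching y values: none (0 points).
  x = 21: rhs = 13, matching y values: 6, 17 (2 points).
  x = 22: rhs = 17, matching y values: none (0 points).
Total affine count: 16.
Full point count |E(F_23)| = 16 + 1 = 17.
Hasse bound: |17 − (23+1)| = |-7| = 7 ≤ 2√23 ≈ 9.5917 ✓.


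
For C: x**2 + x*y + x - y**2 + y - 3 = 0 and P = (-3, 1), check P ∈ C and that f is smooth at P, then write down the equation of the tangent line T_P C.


Tangent line at P: -4*x - 4*y - 8 = 0.

Step 1: f(-3, 1) = 0, so P lies on C.
Step 2: partial derivatives
  f_x(x, y) = 2*x + y + 1, f_y(x, y) = x - 2*y + 1.
  f_x(P) = -4, f_y(P) = -4 (gradient nonzero, so P is smooth).
Step 3: tangent line at P: -4·(x − -3) + -4·(y − 1) = 0.
Expanding: -4*x - 4*y - 8 = 0.


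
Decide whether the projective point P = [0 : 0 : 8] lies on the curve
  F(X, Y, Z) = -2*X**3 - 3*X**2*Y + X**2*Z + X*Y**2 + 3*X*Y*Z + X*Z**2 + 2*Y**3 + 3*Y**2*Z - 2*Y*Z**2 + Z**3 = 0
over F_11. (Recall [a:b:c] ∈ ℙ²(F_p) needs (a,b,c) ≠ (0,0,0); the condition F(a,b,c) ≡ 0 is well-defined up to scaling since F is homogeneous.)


F(0,0,8) ≡ 6 (mod 11); P is NOT on the curve.

Evaluate F(0, 0, 8) term-by-term (mod 11).
  -2*X**3 ↦ -2·0·1·1 = 0
  -3*X**2*Y ↦ -3·0·0·1 = 0
  X**2*Z ↦ 1·0·1·8 = 0
  X*Y**2 ↦ 1·0·0·1 = 0
  3*X*Y*Z ↦ 3·0·0·8 = 0
  X*Z**2 ↦ 1·0·1·64 = 0
  2*Y**3 ↦ 2·1·0·1 = 0
  3*Y**2*Z ↦ 3·1·0·8 = 0
  -2*Y*Z**2 ↦ -2·1·0·64 = 0
  Z**3 ↦ 1·1·1·512 = 512
Sum: F(0, 0, 8) = (0) + (0) + (0) + (0) + (0) + (0) + (0) + (0) + (0) + (512) = 512.
Reducing mod 11: 512 ≡ 6 (mod 11).
Since F(a, b, c) ≡ 6 ≠ 0 (mod 11), P does NOT lie on the curve.


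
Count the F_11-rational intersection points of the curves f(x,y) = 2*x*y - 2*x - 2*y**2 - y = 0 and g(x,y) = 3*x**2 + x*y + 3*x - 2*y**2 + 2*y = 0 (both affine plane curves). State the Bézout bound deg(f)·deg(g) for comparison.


Common zeros: {(0, 0), (10, 6)}; count = 2; Bézout bound = 4.

deg(f) = 2, deg(g) = 2, so Bézout bound = 4.
Scan x ∈ F_11. For each x, list the y ∈ F_11 with f(x, y) ≡ 0 and those with g(x, y) ≡ 0 (mod 11); the common zeros in that column are the intersection.
  x = 0: f ≡ 0 at y ∈ {0, 5}; g ≡ 0 at y ∈ {0, 1}; common: {0}.
  x = 1: f ≡ 0 at y ∈ ∅; g ≡ 0 at y ∈ ∅; common: ∅.
  x = 2: f ≡ 0 at y ∈ ∅; g ≡ 0 at y ∈ ∅; common: ∅.
  x = 3: f ≡ 0 at y ∈ ∅; g ≡ 0 at y ∈ {3, 5}; common: ∅.
  x = 4: f ≡ 0 at y ∈ ∅; g ≡ 0 at y ∈ ∅; common: ∅.
  x = 5: f ≡ 0 at y ∈ {2, 8}; g ≡ 0 at y ∈ ∅; common: ∅.
  x = 6: f ≡ 0 at y ∈ {4, 7}; g ≡ 0 at y ∈ {1, 3}; common: ∅.
  x = 7: f ≡ 0 at y ∈ ∅; g ≡ 0 at y ∈ ∅; common: ∅.
  x = 8: f ≡ 0 at y ∈ {3, 10}; g ≡ 0 at y ∈ ∅; common: ∅.
  x = 9: f ≡ 0 at y ∈ ∅; g ≡ 0 at y ∈ {5, 6}; common: ∅.
  x = 10: f ≡ 0 at y ∈ {6, 9}; g ≡ 0 at y ∈ {0, 6}; common: {6}.
Collecting: common zeros = {(0, 0), (10, 6)}, so the count is 2.
Comparison with the Bézout bound: 2 ≤ 4 = deg(f)·deg(g), as expected for curves with no common component (the affine F_11-count falls short of the bound because intersections may lie at infinity, over extension fields, or carry multiplicity).


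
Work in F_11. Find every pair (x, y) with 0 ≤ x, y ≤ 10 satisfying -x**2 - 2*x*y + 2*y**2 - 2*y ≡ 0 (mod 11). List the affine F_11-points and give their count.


Affine F_11-points: {(0, 0), (0, 1), (3, 7), (3, 8), (5, 7), (5, 10), (6, 9), (8, 10), (9, 1), (9, 9)}; count = 10.

For each of the 121 pairs (x, y) ∈ F_11², evaluate f(x, y) mod 11. Record the zeros.
  x = 0: [0↦0, 1↦0, 2↦4, 3↦1, 4↦2, 5↦7, 6↦5, 7↦7, 8↦2, 9↦1, 10↦4]  zeros at y ∈ {0, 1}
  x = 1: [0↦10, 1↦8, 2↦10, 3↦5, 4↦4, 5↦7, 6↦3, 7↦3, 8↦7, 9↦4, 10↦5]  zeros at y ∈ ∅
  x = 2: [0↦7, 1↦3, 2↦3, 3↦7, 4↦4, 5↦5, 6↦10, 7↦8, 8↦10, 9↦5, 10↦4]  zeros at y ∈ ∅
  x = 3: [0↦2, 1↦7, 2↦5, 3↦7, 4↦2, 5↦1, 6↦4, 7↦0, 8↦0, 9↦4, 10↦1]  zeros at y ∈ {7, 8}
  x = 4: [0↦6, 1↦9, 2↦5, 3↦5, 4↦9, 5↦6, 6↦7, 7↦1, 8↦10, 9↦1, 10↦7]  zeros at y ∈ ∅
  x = 5: [0↦8, 1↦9, 2↦3, 3↦1, 4↦3, 5↦9, 6↦8, 7↦0, 8↦7, 9↦7, 10↦0]  zeros at y ∈ {7, 10}
  x = 6: [0↦8, 1↦7, 2↦10, 3↦6, 4↦6, 5↦10, 6↦7, 7↦8, 8↦2, 9↦0, 10↦2]  zeros at y ∈ {9}
  x = 7: [0↦6, 1↦3, 2↦4, 3↦9, 4↦7, 5↦9, 6↦4, 7↦3, 8↦6, 9↦2, 10↦2]  zeros at y ∈ ∅
  x = 8: [0↦2, 1↦8, 2↦7, 3↦10, 4↦6, 5↦6, 6↦10, 7↦7, 8↦8, 9↦2, 10↦0]  zeros at y ∈ {10}
  x = 9: [0↦7, 1↦0, 2↦8, 3↦9, 4↦3, 5↦1, 6↦3, 7↦9, 8↦8, 9↦0, 10↦7]  zeros at y ∈ {1, 9}
  x = 10: [0↦10, 1↦1, 2↦7, 3↦6, 4↦9, 5↦5, 6↦5, 7↦9, 8↦6, 9↦7, 10↦1]  zeros at y ∈ ∅
Collecting zeros: affine points = {(0, 0), (0, 1), (3, 7), (3, 8), (5, 7), (5, 10), (6, 9), (8, 10), (9, 1), (9, 9)}.
Total count |C(F_11)_aff| = 10.


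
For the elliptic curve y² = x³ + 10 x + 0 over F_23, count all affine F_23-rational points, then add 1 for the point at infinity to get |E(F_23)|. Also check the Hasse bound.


Affine points = {(0, 0), (4, 9), (4, 14), (6, 0), (12, 10), (12, 13), (13, 2), (13, 21), (14, 3), (14, 20), (15, 11), (15, 12), (16, 1), (16, 22), (17, 0), (18, 3), (18, 20), (20, 9), (20, 14), (21, 8), (21, 15), (22, 9), (22, 14)}; affine count = 23; |E(F_23)| = 24.

Discriminant check: Δ ∝ 4a³ + 27b² = 4·10³ + 27·0² = 4·1000 + 27·0 ≡ 21 (mod 23). Nonzero ⇒ E is nonsingular.
For each x ∈ F_23, compute rhs = x³ + 10·x + 0 mod 23, then count y ∈ F_23 with y² ≡ rhs.
  x = 0: rhs = 0, matching y values: 0 (1 points).
  x = 1: rhs = 11, matching y values: none (0 points).
  x = 2: rhs = 5, matching y values: none (0 points).
  x = 3: rhs = 11, matching y values: none (0 points).
  x = 4: rhs = 12, matching y values: 9, 14 (2 points).
  x = 5: rhs = 14, matching y values: none (0 points).
  x = 6: rhs = 0, matching y values: 0 (1 points).
  x = 7: rhs = 22, matching y values: none (0 points).
  x = 8: rhs = 17, matching y values: none (0 points).
  x = 9: rhs = 14, matching y values: none (0 points).
  x = 10: rhs = 19, matching y values: none (0 points).
  x = 11: rhs = 15, matching y values: none (0 points).
  x = 12: rhs = 8, matching y values: 10, 13 (2 points).
  x = 13: rhs = 4, matching y values: 2, 21 (2 points).
  x = 14: rhs = 9, matching y values: 3, 20 (2 points).
  x = 15: rhs = 6, matching y values: 11, 12 (2 points).
  x = 16: rhs = 1, matching y values: 1, 22 (2 points).
  x = 17: rhs = 0, matching y values: 0 (1 points).
  x = 18: rhs = 9, matching y values: 3, 20 (2 points).
  x = 19: rhs = 11, matching y values: none (0 points).
  x = 20: rhs = 12, matching y values: 9, 14 (2 points).
  x = 21: rhs = 18, matching y values: 8, 15 (2 points).
  x = 22: rhs = 12, matching y values: 9, 14 (2 points).
Total affine count: 23.
Full point count |E(F_23)| = 23 + 1 = 24.
Hasse bound: |24 − (23+1)| = |0| = 0 ≤ 2√23 ≈ 9.5917 ✓.


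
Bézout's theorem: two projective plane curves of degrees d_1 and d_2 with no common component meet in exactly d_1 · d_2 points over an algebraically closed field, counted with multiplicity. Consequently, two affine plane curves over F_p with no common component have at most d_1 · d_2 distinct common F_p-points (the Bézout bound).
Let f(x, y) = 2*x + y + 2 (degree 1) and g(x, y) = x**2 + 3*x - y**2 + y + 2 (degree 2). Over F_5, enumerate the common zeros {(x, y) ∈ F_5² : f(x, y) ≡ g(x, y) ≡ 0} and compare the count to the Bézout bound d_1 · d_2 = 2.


Common zeros: {(2, 4), (4, 0)}; count = 2; Bézout bound = 2.

deg(f) = 1, deg(g) = 2, so Bézout bound = 2.
Scan x ∈ F_5. For each x, list the y ∈ F_5 with f(x, y) ≡ 0 and those with g(x, y) ≡ 0 (mod 5); the common zeros in that column are the intersection.
  x = 0: f ≡ 0 at y ∈ {3}; g ≡ 0 at y ∈ {2, 4}; common: ∅.
  x = 1: f ≡ 0 at y ∈ {1}; g ≡ 0 at y ∈ {3}; common: ∅.
  x = 2: f ≡ 0 at y ∈ {4}; g ≡ 0 at y ∈ {2, 4}; common: {4}.
  x = 3: f ≡ 0 at y ∈ {2}; g ≡ 0 at y ∈ {0, 1}; common: ∅.
  x = 4: f ≡ 0 at y ∈ {0}; g ≡ 0 at y ∈ {0, 1}; common: {0}.
Collecting: common zeros = {(2, 4), (4, 0)}, so the count is 2.
Comparison with the Bézout bound: 2 ≤ 2 = deg(f)·deg(g), as expected for curves with no common component (the bound is attained).


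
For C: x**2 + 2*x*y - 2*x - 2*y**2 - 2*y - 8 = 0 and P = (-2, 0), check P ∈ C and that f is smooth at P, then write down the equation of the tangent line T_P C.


Tangent line at P: -6*x - 6*y - 12 = 0.

Step 1: f(-2, 0) = 0, so P lies on C.
Step 2: partial derivatives
  f_x(x, y) = 2*x + 2*y - 2, f_y(x, y) = 2*x - 4*y - 2.
  f_x(P) = -6, f_y(P) = -6 (gradient nonzero, so P is smooth).
Step 3: tangent line at P: -6·(x − -2) + -6·(y − 0) = 0.
Expanding: -6*x - 6*y - 12 = 0.


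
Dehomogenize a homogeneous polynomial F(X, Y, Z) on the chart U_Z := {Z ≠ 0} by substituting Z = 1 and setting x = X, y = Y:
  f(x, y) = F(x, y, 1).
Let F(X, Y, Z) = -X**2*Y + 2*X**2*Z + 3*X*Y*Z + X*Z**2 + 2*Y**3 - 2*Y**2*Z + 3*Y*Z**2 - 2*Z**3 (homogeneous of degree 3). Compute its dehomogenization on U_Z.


f(x, y) = -x**2*y + 2*x**2 + 3*x*y + x + 2*y**3 - 2*y**2 + 3*y - 2

On U_Z we set Z = 1. Each monomial c·X^i·Y^j·Z^k in F becomes c·x^i·y^j·1^k = c·x^i·y^j.
Substituting Z = 1: F(X, Y, 1) = -x**2*y + 2*x**2 + 3*x*y + x + 2*y**3 - 2*y**2 + 3*y - 2.
Note: deg(f) ≤ deg(F) = 3; strict inequality happens when F is divisible by Z (lost terms).


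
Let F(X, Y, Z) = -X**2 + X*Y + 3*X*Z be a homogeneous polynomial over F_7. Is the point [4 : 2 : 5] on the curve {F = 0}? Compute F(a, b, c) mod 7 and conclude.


F(4,2,5) ≡ 3 (mod 7); P is NOT on the curve.

Evaluate F(4, 2, 5) term-by-term (mod 7).
  -X**2 ↦ -1·16·1·1 = -16
  X*Y ↦ 1·4·2·1 = 8
  3*X*Z ↦ 3·4·1·5 = 60
Sum: F(4, 2, 5) = (-16) + (8) + (60) = 52.
Reducing mod 7: 52 ≡ 3 (mod 7).
Since F(a, b, c) ≡ 3 ≠ 0 (mod 7), P does NOT lie on the curve.


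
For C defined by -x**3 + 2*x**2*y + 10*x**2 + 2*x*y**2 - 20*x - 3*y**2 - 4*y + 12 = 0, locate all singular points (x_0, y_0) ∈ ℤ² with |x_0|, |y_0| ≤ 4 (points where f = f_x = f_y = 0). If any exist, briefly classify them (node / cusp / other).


Singular points: {(2, -2)}; classification: cusp.

Compute partial derivatives:
  f_x = -3*x**2 + 4*x*y + 20*x + 2*y**2 - 20.
  f_y = 2*x**2 + 4*x*y - 6*y - 4.
Scan x_0 ∈ {−4, ..., 4}. For each x_0, f_y(x_0, y) is a polynomial in y; find its integer roots y ∈ {−4, ..., 4}, then test f_x and f at those candidates.
  x = -4: f_y(-4, y) = 28 - 22*y; no integer root y with |y| ≤ 4.
  x = -3: f_y(-3, y) = 14 - 18*y; no integer root y with |y| ≤ 4.
  x = -2: f_y(-2, y) = 4 - 14*y; no integer root y with |y| ≤ 4.
  x = -1: f_y(-1, y) = -10*y - 2; no integer root y with |y| ≤ 4.
  x = 0: f_y(0, y) = -6*y - 4; no integer root y with |y| ≤ 4.
  x = 1: f_y(1, y) = -2*y - 2; vanishes at y ∈ {-1}. (1, -1): f_x = -5 ≠ 0.
  x = 2: f_y(2, y) = 2*y + 4; vanishes at y ∈ {-2}. (2, -2): f_x = 0, f = 0 — SINGULAR.
  x = 3: f_y(3, y) = 6*y + 14; no integer root y with |y| ≤ 4.
  x = 4: f_y(4, y) = 10*y + 28; no integer root y with |y| ≤ 4.
Only singular point on the grid: (2, -2).
Classify: substitute x = 2 + u, y = -2 + v and expand: f = -u**3 + 2*u**2*v + 2*u*v**2 + v**2.
No constant or linear terms (consistent with a singular point). Quadratic part: v**2. Cubic part: -u**3 + 2*u**2*v + 2*u*v**2.
The quadratic part v**2 is a perfect square, so there is a single (double) tangent line v = 0, i.e. y = -2. Restricting the cubic part to that line (v = 0) leaves -u**3 ≠ 0, so f is not divisible by v and the branch is v² ≈ u**3 to lowest order — this is a cusp.
Classification: cusp.


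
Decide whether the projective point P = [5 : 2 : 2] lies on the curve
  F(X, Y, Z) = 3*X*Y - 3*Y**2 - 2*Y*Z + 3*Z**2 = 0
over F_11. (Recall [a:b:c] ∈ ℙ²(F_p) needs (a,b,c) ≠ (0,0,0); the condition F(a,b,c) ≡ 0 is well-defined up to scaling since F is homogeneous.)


F(5,2,2) ≡ 0 (mod 11); P is on the curve.

Evaluate F(5, 2, 2) term-by-term (mod 11).
  3*X*Y ↦ 3·5·2·1 = 30
  -3*Y**2 ↦ -3·1·4·1 = -12
  -2*Y*Z ↦ -2·1·2·2 = -8
  3*Z**2 ↦ 3·1·1·4 = 12
Sum: F(5, 2, 2) = (30) + (-12) + (-8) + (12) = 22.
Reducing mod 11: 22 ≡ 0 (mod 11).
Since F(a, b, c) ≡ 0 (mod 11), P lies on the curve.


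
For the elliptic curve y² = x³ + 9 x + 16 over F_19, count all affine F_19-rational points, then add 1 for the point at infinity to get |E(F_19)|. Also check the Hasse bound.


Affine points = {(0, 4), (0, 15), (1, 8), (1, 11), (2, 2), (2, 17), (6, 1), (6, 18), (7, 2), (7, 17), (8, 7), (8, 12), (9, 3), (9, 16), (10, 2), (10, 17), (12, 3), (12, 16), (14, 6), (14, 13), (15, 7), (15, 12), (16, 0), (17, 3), (17, 16), (18, 5), (18, 14)}; affine count = 27; |E(F_19)| = 28.

Discriminant check: Δ ∝ 4a³ + 27b² = 4·9³ + 27·16² = 4·729 + 27·256 ≡ 5 (mod 19). Nonzero ⇒ E is nonsingular.
For each x ∈ F_19, compute rhs = x³ + 9·x + 16 mod 19, then count y ∈ F_19 with y² ≡ rhs.
  x = 0: rhs = 16, matching y values: 4, 15 (2 points).
  x = 1: rhs = 7, matching y values: 8, 11 (2 points).
  x = 2: rhs = 4, matching y values: 2, 17 (2 points).
  x = 3: rhs = 13, matching y values: none (0 points).
  x = 4: rhs = 2, matching y values: none (0 points).
  x = 5: rhs = 15, matching y values: none (0 points).
  x = 6: rhs = 1, matching y values: 1, 18 (2 points).
  x = 7: rhs = 4, matching y values: 2, 17 (2 points).
  x = 8: rhs = 11, matching y values: 7, 12 (2 points).
  x = 9: rhs = 9, matching y values: 3, 16 (2 points).
  x = 10: rhs = 4, matching y values: 2, 17 (2 points).
  x = 11: rhs = 2, matching y values: none (0 points).
  x = 12: rhs = 9, matching y values: 3, 16 (2 points).
  x = 13: rhs = 12, matching y values: none (0 points).
  x = 14: rhs = 17, matching y values: 6, 13 (2 points).
  x = 15: rhs = 11, matching y values: 7, 12 (2 points).
  x = 16: rhs = 0, matching y values: 0 (1 points).
  x = 17: rhs = 9, matching y values: 3, 16 (2 points).
  x = 18: rhs = 6, matching y values: 5, 14 (2 points).
Total affine count: 27.
Full point count |E(F_19)| = 27 + 1 = 28.
Hasse bound: |28 − (19+1)| = |8| = 8 ≤ 2√19 ≈ 8.7178 ✓.
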